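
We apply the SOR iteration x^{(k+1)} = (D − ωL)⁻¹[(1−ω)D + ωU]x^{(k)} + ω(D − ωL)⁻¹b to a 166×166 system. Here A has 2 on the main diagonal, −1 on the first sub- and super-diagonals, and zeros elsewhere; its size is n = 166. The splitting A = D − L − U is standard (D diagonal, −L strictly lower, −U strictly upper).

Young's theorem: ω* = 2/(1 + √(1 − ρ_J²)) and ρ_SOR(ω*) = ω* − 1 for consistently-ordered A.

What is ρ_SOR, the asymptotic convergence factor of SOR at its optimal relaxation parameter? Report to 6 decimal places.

ρ_SOR = 0.963073

With n=166, ρ(Jacobi) = cos(π/167) = 0.999823.
1 − cos²(π/167) = sin²(π/167) ⇒ √(1−ρ_J²) = sin(π/167) = 0.0188108.
ω* = 2 / (1 + 0.0188108) = 2 / 1.0188108 ≈ 1.963073.
and ρ(B_{ω*}) = 1.963073 − 1 = 0.963073.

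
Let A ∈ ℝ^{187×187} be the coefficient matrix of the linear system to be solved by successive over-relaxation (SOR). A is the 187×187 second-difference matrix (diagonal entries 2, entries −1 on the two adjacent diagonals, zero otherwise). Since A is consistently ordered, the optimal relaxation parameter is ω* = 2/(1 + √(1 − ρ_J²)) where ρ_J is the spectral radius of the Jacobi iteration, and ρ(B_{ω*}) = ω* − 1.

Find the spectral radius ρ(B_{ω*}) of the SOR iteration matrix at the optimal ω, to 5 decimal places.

ρ_J = max_k |cos(kπ/188)| = cos(π/188) = 0.99986
root = sin(π/188) = 0.016710  (since 1−cos² = sin²).
[ω*] 2 ÷ (1 + 0.016710) = 2 ÷ 1.016710 = 1.96713.
[ρ_SOR] ω* − 1 = 0.96713.

ρ_SOR = 0.96713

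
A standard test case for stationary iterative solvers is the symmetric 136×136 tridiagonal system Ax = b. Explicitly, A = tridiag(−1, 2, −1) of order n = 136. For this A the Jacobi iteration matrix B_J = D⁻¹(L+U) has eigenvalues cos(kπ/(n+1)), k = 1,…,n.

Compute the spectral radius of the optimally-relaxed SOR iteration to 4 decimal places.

n=136: λ(B_J) = 1 − λ(A)/2 = cos(kπ/137); k=1 gives ρ_J = 0.9997.
root = sin(π/137) = 0.02293  (since 1−cos² = sin²).
ω* = 2/(1+0.02293) = 1.9552
and ρ(B_{ω*}) = 1.9552 − 1 = 0.9552.

ρ_SOR = 0.9552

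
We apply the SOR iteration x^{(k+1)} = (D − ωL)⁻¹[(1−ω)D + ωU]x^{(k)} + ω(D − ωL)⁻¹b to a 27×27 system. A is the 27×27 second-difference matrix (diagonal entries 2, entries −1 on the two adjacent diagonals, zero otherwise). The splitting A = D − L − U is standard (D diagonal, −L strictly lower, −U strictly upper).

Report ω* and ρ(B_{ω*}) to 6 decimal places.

ω* = 1.798619, ρ_SOR = 0.798619

B_J for the 27×27 system has eigenvalues cos(kπ/28); ρ_J = cos(π/28) = 0.993712.
1 − cos²(π/28) = sin²(π/28) ⇒ √(1−ρ_J²) = sin(π/28) = 0.1119645.
Then 2/(1+√(1−ρ_J²)) = 2/(1+0.1119645); ω* = 2/1.1119645 = 1.798619.
ρ_SOR = ω* − 1 ≈ 0.798619.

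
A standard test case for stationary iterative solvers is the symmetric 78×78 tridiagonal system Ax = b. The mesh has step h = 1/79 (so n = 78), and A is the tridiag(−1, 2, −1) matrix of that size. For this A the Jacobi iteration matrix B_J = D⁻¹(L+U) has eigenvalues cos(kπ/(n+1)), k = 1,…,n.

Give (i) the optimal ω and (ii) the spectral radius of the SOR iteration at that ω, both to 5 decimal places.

ω* = 1.92353, ρ_SOR = 0.92353

n=78: λ(B_J) = 1 − λ(A)/2 = cos(kπ/79); k=1 gives ρ_J = 0.99921.
√(1 − cos²(π/79)) = sin(π/79) ≈ 0.039757.
[ω*] 2 ÷ (1 + 0.039757) = 2 ÷ 1.039757 = 1.92353.
[ρ_SOR] ω* − 1 = 0.92353.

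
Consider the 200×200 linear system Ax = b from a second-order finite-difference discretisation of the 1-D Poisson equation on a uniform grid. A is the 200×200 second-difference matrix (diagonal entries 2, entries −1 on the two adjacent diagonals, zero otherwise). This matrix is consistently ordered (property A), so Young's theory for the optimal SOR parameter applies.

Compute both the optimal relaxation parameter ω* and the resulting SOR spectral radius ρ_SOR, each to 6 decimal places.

n=200: λ(B_J) = 1 − λ(A)/2 = cos(kπ/201); k=1 gives ρ_J = 0.999878.
1 − cos²(π/201) = sin²(π/201) ⇒ √(1−ρ_J²) = sin(π/201) = 0.0156292.
ω* = 2 / (1 + 0.0156292) = 2 / 1.0156292 ≈ 1.969223.
ρ_SOR = ω* − 1 ≈ 0.969223.

ω* = 1.969223, ρ_SOR = 0.969223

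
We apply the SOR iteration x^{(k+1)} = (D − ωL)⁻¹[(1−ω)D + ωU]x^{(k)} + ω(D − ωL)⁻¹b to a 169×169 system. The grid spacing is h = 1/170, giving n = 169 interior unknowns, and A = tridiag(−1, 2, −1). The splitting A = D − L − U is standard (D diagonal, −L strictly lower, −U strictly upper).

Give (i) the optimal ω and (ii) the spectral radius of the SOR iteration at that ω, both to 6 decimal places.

ω* = 1.963713, ρ_SOR = 0.963713

n=169: λ(B_J) = 1 − λ(A)/2 = cos(kπ/170); k=1 gives ρ_J = 0.999829.
√(1−ρ_J²) simplifies to sin(π/170) = 0.0184789.
So ω* = 2/1.0184789 = 1.963713 (Young).
At ω = 1.963713 every |λ(B_ω)| = ω−1, so ρ_SOR = 0.963713.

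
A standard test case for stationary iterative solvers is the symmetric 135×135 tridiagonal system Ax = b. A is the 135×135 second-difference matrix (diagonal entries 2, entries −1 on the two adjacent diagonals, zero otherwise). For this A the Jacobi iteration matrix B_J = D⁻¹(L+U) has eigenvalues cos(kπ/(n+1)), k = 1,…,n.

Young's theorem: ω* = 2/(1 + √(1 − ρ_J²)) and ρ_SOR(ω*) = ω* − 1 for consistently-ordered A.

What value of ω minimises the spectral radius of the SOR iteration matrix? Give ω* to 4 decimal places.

½·tridiag(1,0,1) at n=135: λ_k = cos(kπ/136); max |λ| at k=1 ⇒ ρ_J = cos(π/136) ≈ 0.9997.
root = sin(π/136) = 0.02310  (since 1−cos² = sin²).
ω* = 2/(1+0.02310) = 1.9548
ρ_SOR = ω* − 1 = 1.9548 − 1 = 0.9548.

ω* = 1.9548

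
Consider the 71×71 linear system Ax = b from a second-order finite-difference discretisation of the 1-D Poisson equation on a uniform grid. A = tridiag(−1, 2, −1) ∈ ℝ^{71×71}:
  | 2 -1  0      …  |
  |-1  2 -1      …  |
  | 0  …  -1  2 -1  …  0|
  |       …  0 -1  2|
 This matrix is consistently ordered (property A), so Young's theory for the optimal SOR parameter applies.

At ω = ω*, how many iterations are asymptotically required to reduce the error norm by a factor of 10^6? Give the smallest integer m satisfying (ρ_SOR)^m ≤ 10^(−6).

m = 159

With n=71, ρ(Jacobi) = cos(π/72) = 0.9990482.
√(1 − cos²(π/72)) = sin(π/72) ≈ 0.0436194.
Young: ω* = 2/(1+√(1−ρ_J²)) = 2/(1+0.0436194) = 2/1.0436194 = 1.9164075.
[ρ_SOR] ω* − 1 = 0.9164075.
Need (0.9164075)^m ≤ 10^(−6): m ≥ 6·ln10/|ln 0.9164075| = 13.8155/0.0872941 = 158.264 ⇒ m = 159.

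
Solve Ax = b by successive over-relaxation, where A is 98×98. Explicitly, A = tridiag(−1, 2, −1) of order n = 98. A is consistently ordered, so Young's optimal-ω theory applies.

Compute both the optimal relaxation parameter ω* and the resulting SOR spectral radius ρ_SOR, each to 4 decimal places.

ω* = 1.9385, ρ_SOR = 0.9385

[ρ_J] n=98: ρ(B_J) = cos(π/(n+1)) = cos(π/99) = 0.9995.
√(1−ρ_J²) = |sin(π/99)| = 0.03173
ω* = 2/(1+0.03173) = 1.9385
[ρ_SOR] ω* − 1 = 0.9385.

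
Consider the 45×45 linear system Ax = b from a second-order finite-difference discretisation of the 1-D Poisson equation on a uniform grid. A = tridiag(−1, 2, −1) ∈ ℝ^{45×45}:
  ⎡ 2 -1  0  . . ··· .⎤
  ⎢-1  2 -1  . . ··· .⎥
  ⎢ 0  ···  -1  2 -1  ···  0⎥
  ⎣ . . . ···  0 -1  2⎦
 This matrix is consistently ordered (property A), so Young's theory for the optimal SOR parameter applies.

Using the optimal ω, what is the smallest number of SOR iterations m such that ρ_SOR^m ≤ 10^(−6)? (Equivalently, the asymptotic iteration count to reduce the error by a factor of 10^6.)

B_J for the 45×45 system has eigenvalues cos(kπ/46); ρ_J = cos(π/46) = 0.9976688.
1 − cos²(π/46) = sin²(π/46) ⇒ √(1−ρ_J²) = sin(π/46) = 0.0682424.
So ω* = 2/1.0682424 = 1.8722342 (Young).
ρ(B_{ω*}) = ω*−1 = 0.8722342
(0.8722342)^m ≤ 10^{−6}  ⇒  m·ln(0.8722342) ≤ −6·ln10  ⇒  m ≥ 101.067  ⇒  m = 102

m = 102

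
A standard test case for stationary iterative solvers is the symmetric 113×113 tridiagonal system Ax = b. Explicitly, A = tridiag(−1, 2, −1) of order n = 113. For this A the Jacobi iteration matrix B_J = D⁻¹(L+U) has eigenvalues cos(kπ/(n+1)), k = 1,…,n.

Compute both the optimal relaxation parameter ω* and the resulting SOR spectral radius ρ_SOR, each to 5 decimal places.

n=113: λ(B_J) = 1 − λ(A)/2 = cos(kπ/114); k=1 gives ρ_J = 0.99962.
root = sin(π/114) = 0.027554  (since 1−cos² = sin²).
ω* = 2/(1+0.027554) = 1.94637
ρ(B_{ω*}) = ω*−1 = 0.94637

ω* = 1.94637, ρ_SOR = 0.94637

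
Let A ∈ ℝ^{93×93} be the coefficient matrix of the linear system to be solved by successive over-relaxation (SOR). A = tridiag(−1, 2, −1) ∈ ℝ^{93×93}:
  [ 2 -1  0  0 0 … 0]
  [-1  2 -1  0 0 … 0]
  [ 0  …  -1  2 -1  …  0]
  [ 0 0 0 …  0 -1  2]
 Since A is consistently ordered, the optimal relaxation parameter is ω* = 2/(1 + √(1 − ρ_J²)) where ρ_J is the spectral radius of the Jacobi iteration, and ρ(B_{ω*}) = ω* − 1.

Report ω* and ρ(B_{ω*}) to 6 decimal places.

ρ_J = max_k |cos(kπ/94)| = cos(π/94) = 0.999442
1 − cos²(π/94) = sin²(π/94) ⇒ √(1−ρ_J²) = sin(π/94) = 0.0334150.
ω* = 2 / (1 + 0.0334150) = 2 / 1.0334150 ≈ 1.935331.
At ω = 1.935331 every |λ(B_ω)| = ω−1, so ρ_SOR = 0.935331.

ω* = 1.935331, ρ_SOR = 0.935331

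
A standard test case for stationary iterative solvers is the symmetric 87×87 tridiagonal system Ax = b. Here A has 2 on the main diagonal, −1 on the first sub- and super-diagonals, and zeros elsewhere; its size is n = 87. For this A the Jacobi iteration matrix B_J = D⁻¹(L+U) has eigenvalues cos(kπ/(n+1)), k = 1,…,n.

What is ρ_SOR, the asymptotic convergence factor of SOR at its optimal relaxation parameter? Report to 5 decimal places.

ρ_SOR = 0.93108

ρ_J = max_k |cos(kπ/88)| = cos(π/88) = 0.99936
1 − cos²(π/88) = sin²(π/88) ⇒ √(1−ρ_J²) = sin(π/88) = 0.035692.
Then 2/(1+√(1−ρ_J²)) = 2/(1+0.035692); ω* = 2/1.035692 = 1.93108.
At ω = 1.93108 every |λ(B_ω)| = ω−1, so ρ_SOR = 0.93108.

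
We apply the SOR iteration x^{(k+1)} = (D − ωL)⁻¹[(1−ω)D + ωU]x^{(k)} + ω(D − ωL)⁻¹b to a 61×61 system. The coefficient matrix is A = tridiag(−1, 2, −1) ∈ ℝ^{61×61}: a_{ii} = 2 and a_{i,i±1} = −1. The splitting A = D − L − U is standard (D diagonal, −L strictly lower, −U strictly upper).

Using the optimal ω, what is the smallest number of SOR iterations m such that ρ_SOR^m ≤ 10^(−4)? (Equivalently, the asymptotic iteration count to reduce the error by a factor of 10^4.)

spectrum of D⁻¹(L+U) = {cos(kπ/62) : 1≤k≤61}; ρ_J = cos(π/62) = 0.9987165.
√(1−ρ_J²) = |sin(π/62)| = 0.0506492
ω* = 2/(1 + 0.0506492) = 2/1.0506492 = 1.9035849.
and ρ(B_{ω*}) = 1.9035849 − 1 = 0.9035849.
(0.9035849)^m ≤ 10^{−4}  ⇒  m·ln(0.9035849) ≤ −4·ln10  ⇒  m ≥ 90.845  ⇒  m = 91

m = 91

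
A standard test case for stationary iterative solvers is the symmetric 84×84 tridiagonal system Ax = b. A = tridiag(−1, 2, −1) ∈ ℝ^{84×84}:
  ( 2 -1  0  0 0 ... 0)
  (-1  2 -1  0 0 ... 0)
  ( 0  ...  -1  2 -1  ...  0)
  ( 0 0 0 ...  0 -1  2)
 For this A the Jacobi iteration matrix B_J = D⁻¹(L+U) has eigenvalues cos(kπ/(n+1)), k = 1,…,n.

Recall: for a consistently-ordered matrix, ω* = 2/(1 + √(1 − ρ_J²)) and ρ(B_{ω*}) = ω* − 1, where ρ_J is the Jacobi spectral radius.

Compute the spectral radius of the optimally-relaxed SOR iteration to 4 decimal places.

ρ_J = max_k |cos(kπ/85)| = cos(π/85) = 0.9993
√(1−ρ_J²) = |sin(π/85)| = 0.03695
ω* = 2 / (1 + 0.03695) = 2 / 1.03695 ≈ 1.9287.
At ω = 1.9287 every |λ(B_ω)| = ω−1, so ρ_SOR = 0.9287.

ρ_SOR = 0.9287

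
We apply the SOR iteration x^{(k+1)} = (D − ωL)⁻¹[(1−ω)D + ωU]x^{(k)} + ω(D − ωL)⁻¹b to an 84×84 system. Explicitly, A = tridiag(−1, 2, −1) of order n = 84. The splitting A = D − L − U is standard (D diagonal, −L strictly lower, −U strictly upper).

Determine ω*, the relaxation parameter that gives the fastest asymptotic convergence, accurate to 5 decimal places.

ω* = 1.92873

ρ_J = max_k |cos(kπ/85)| = cos(π/85) = 0.99932
√(1−ρ_J²) = |sin(π/85)| = 0.036951
Young: ω* = 2/(1+√(1−ρ_J²)) = 2/(1+0.036951) = 2/1.036951 = 1.92873.
and ρ(B_{ω*}) = 1.92873 − 1 = 0.92873.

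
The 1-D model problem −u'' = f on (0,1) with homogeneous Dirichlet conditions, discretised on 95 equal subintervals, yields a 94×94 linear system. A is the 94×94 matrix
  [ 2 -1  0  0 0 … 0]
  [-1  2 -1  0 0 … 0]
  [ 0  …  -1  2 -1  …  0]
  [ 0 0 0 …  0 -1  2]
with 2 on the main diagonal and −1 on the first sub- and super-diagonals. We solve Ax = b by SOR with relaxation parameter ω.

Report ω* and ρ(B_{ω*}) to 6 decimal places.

[ρ_J] n=94: ρ(B_J) = cos(π/(n+1)) = cos(π/95) = 0.999453.
√(1−ρ_J²) simplifies to sin(π/95) = 0.0330634.
ω* = 2 / (1 + 0.0330634) = 2 / 1.0330634 ≈ 1.935990.
and ρ(B_{ω*}) = 1.935990 − 1 = 0.935990.

ω* = 1.935990, ρ_SOR = 0.935990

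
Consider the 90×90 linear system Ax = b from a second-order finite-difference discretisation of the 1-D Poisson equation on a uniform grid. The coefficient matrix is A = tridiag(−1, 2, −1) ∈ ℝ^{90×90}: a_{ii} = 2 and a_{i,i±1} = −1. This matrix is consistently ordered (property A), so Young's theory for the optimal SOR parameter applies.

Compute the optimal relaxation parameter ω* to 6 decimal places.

With n=90, ρ(Jacobi) = cos(π/91) = 0.999404.
√(1 − cos²(π/91)) = sin(π/91) ≈ 0.0345161.
ω* = 2/(1+0.0345161) = 1.933271
ρ_SOR = ω* − 1 = 1.933271 − 1 = 0.933271.

ω* = 1.933271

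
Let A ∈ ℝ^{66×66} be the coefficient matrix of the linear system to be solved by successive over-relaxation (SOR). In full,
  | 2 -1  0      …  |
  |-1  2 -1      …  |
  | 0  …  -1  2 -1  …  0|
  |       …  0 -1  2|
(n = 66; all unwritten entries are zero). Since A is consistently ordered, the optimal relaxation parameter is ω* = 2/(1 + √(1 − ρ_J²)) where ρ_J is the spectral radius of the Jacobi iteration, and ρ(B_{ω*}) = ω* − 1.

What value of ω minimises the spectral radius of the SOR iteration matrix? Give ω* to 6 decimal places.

ω* = 1.910453

ρ_J = max_k |cos(kπ/67)| = cos(π/67) = 0.998901
√(1 − cos²(π/67)) = sin(π/67) ≈ 0.0468723.
So ω* = 2/1.0468723 = 1.910453 (Young).
ρ_SOR = ω* − 1 = 1.910453 − 1 = 0.910453.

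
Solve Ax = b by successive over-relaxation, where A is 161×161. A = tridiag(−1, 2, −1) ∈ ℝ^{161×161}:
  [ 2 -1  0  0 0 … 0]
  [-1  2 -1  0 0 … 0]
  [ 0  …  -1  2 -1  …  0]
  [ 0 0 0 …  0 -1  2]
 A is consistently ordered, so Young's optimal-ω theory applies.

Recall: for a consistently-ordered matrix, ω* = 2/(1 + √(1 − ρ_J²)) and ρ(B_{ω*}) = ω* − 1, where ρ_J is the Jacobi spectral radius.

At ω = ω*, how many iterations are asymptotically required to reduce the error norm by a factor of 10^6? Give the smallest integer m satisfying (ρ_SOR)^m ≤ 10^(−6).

spectrum of D⁻¹(L+U) = {cos(kπ/162) : 1≤k≤161}; ρ_J = cos(π/162) = 0.9998120.
√(1−ρ_J²) simplifies to sin(π/162) = 0.0193913.
ω* = 2 / (1 + 0.0193913) = 2 / 1.0193913 ≈ 1.9619551.
ρ_SOR = ω* − 1 = 1.9619551 − 1 = 0.9619551.
Need (0.9619551)^m ≤ 10^(−6): m ≥ 6·ln10/|ln 0.9619551| = 13.8155/0.0387875 = 356.184 ⇒ m = 357.

m = 357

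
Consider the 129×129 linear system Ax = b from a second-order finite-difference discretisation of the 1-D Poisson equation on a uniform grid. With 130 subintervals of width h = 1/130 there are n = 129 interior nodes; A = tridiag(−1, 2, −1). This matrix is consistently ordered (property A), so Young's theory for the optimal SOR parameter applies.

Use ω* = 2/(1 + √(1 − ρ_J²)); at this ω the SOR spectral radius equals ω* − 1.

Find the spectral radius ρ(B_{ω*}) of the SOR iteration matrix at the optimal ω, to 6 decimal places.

ρ_J = max_k |cos(kπ/130)| = cos(π/130) = 0.999708
1 − cos²(π/130) = sin²(π/130) ⇒ √(1−ρ_J²) = sin(π/130) = 0.0241637.
So ω* = 2/1.0241637 = 1.952813 (Young).
ρ(B_{ω*}) = ω*−1 = 0.952813

ρ_SOR = 0.952813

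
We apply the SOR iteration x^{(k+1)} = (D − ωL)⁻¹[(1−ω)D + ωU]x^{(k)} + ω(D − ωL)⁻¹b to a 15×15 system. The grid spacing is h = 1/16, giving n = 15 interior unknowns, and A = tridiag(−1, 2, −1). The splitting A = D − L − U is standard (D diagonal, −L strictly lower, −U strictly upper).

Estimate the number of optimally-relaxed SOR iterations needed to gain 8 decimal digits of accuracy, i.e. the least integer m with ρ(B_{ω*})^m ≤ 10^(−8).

m = 47

[ρ_J] n=15: ρ(B_J) = cos(π/(n+1)) = cos(π/16) = 0.9807853.
root = sin(π/16) = 0.1950903  (since 1−cos² = sin²).
So ω* = 2/1.1950903 = 1.6735137 (Young).
[ρ_SOR] ω* − 1 = 0.6735137.
(0.6735137)^m ≤ 10^{−8}  ⇒  m·ln(0.6735137) ≤ −8·ln10  ⇒  m ≥ 46.606  ⇒  m = 47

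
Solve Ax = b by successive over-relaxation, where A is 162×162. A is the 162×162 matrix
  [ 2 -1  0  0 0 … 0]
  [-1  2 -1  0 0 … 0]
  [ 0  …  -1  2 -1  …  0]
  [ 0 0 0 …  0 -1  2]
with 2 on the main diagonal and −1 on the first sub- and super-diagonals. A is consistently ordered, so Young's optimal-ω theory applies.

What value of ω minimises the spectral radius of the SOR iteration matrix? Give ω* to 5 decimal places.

B_J for the 162×162 system has eigenvalues cos(kπ/163); ρ_J = cos(π/163) = 0.99981.
root = sin(π/163) = 0.019272  (since 1−cos² = sin²).
Then 2/(1+√(1−ρ_J²)) = 2/(1+0.019272); ω* = 2/1.019272 = 1.96218.
ρ_SOR = ω* − 1 ≈ 0.96218.

ω* = 1.96218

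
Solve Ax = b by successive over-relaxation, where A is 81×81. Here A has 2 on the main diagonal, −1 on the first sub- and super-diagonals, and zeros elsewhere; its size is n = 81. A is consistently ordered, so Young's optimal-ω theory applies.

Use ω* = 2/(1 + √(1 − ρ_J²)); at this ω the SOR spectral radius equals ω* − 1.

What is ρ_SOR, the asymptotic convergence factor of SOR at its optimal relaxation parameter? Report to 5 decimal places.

spectrum of D⁻¹(L+U) = {cos(kπ/82) : 1≤k≤81}; ρ_J = cos(π/82) = 0.99927.
√(1−ρ_J²) = |sin(π/82)| = 0.038303
Young: ω* = 2/(1+√(1−ρ_J²)) = 2/(1+0.038303) = 2/1.038303 = 1.92622.
ρ_SOR = ω* − 1 ≈ 0.92622.

ρ_SOR = 0.92622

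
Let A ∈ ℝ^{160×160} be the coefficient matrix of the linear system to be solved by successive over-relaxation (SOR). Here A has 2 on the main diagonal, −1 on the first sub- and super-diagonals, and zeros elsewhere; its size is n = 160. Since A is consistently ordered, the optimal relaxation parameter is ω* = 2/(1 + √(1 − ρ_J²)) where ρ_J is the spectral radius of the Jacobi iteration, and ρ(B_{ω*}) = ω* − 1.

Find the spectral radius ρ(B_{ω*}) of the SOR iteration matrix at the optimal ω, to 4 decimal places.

B_J for the 160×160 system has eigenvalues cos(kπ/161); ρ_J = cos(π/161) = 0.9998.
√(1−ρ_J²) simplifies to sin(π/161) = 0.01951.
ω* = 2/(1 + 0.01951) = 2/1.01951 = 1.9617.
Hence ρ(B_{ω*}) = 1.9617 − 1 = 0.9617.

ρ_SOR = 0.9617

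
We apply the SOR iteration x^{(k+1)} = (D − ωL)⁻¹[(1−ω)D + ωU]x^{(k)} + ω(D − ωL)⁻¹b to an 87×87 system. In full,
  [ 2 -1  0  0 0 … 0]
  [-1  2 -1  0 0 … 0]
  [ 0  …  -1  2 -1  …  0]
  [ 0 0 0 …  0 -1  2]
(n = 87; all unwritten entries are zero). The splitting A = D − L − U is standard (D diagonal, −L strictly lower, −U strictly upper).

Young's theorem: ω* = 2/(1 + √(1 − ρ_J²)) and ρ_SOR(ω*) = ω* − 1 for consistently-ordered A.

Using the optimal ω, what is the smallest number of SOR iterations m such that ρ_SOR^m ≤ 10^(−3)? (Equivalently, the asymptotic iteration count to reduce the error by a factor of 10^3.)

m = 97

B_J for the 87×87 system has eigenvalues cos(kπ/88); ρ_J = cos(π/88) = 0.9993628.
√(1−ρ_J²) simplifies to sin(π/88) = 0.0356923.
Then 2/(1+√(1−ρ_J²)) = 2/(1+0.0356923); ω* = 2/1.0356923 = 1.9310755.
At ω = 1.9310755 every |λ(B_ω)| = ω−1, so ρ_SOR = 0.9310755.
3·ln10 = 6.90776; −ln(0.9310755) = 0.0714149; m = ⌈6.90776/0.0714149⌉ = ⌈96.727⌉ = 97.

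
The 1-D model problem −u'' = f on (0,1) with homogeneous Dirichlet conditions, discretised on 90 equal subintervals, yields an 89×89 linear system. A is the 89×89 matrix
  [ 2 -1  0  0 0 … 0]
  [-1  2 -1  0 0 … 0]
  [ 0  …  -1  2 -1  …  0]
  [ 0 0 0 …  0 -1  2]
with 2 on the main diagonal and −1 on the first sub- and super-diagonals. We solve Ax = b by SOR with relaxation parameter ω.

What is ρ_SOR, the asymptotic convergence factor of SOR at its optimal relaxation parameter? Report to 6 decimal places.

spectrum of D⁻¹(L+U) = {cos(kπ/90) : 1≤k≤89}; ρ_J = cos(π/90) = 0.999391.
√(1−ρ_J²) simplifies to sin(π/90) = 0.0348995.
So ω* = 2/1.0348995 = 1.932555 (Young).
ρ(B_{ω*}) = ω*−1 = 0.932555

ρ_SOR = 0.932555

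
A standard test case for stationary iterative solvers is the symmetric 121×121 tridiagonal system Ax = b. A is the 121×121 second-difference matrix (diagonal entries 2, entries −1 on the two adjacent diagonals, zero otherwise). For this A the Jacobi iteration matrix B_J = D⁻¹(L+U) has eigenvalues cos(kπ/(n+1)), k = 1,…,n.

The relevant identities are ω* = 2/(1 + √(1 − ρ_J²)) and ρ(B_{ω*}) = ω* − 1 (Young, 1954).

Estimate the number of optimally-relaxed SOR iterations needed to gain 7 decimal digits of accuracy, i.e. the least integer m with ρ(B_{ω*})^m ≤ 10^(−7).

m = 313

[ρ_J] n=121: ρ(B_J) = cos(π/(n+1)) = cos(π/122) = 0.9996685.
1 − cos²(π/122) = sin²(π/122) ⇒ √(1−ρ_J²) = sin(π/122) = 0.0257479.
So ω* = 2/1.0257479 = 1.9497968 (Young).
ρ_SOR = ω* − 1 ≈ 0.9497968.
7·ln10 = 16.1181; −ln(0.9497968) = 0.0515072; m = ⌈16.1181/0.0515072⌉ = ⌈312.929⌉ = 313.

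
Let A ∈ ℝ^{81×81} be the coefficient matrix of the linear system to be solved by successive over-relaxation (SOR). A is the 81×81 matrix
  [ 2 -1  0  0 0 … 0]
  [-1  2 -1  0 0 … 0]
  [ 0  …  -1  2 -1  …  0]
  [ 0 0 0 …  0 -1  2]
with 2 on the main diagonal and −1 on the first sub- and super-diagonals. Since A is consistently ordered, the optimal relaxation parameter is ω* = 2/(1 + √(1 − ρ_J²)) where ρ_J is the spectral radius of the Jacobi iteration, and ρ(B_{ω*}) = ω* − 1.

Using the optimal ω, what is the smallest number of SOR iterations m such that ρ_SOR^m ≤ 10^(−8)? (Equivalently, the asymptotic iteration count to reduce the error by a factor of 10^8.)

m = 241

[ρ_J] n=81: ρ(B_J) = cos(π/(n+1)) = cos(π/82) = 0.9992662.
√(1−ρ_J²) = |sin(π/82)| = 0.0383027
ω* = 2/(1 + 0.0383027) = 2/1.0383027 = 1.9262206.
At ω = 1.9262206 every |λ(B_ω)| = ω−1, so ρ_SOR = 0.9262206.
8·ln10 = 18.4207; −ln(0.9262206) = 0.0766428; m = ⌈18.4207/0.0766428⌉ = ⌈240.345⌉ = 241.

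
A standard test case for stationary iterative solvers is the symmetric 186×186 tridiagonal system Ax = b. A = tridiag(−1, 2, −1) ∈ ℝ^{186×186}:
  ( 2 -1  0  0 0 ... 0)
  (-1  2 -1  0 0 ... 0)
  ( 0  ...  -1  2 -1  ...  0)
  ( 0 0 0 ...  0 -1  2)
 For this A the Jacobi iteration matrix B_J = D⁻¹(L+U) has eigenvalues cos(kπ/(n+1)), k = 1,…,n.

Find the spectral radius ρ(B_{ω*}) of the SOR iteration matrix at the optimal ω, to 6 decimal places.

With n=186, ρ(Jacobi) = cos(π/187) = 0.999859.
√(1 − cos²(π/187)) = sin(π/187) ≈ 0.0167992.
Then 2/(1+√(1−ρ_J²)) = 2/(1+0.0167992); ω* = 2/1.0167992 = 1.966957.
ρ_SOR = ω* − 1 = 1.966957 − 1 = 0.966957.

ρ_SOR = 0.966957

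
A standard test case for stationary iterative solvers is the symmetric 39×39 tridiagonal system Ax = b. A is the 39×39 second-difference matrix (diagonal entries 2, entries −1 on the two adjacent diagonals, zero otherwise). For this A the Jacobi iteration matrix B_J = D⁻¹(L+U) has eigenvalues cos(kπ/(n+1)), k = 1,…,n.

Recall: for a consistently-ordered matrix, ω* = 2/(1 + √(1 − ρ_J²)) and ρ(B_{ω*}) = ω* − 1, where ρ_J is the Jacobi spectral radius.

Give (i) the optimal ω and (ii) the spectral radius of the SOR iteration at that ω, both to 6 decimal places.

ω* = 1.854498, ρ_SOR = 0.854498

n=39: λ(B_J) = 1 − λ(A)/2 = cos(kπ/40); k=1 gives ρ_J = 0.996917.
root = sin(π/40) = 0.0784591  (since 1−cos² = sin²).
ω* = 2/(1+0.0784591) = 1.854498
ρ_SOR = ω* − 1 ≈ 0.854498.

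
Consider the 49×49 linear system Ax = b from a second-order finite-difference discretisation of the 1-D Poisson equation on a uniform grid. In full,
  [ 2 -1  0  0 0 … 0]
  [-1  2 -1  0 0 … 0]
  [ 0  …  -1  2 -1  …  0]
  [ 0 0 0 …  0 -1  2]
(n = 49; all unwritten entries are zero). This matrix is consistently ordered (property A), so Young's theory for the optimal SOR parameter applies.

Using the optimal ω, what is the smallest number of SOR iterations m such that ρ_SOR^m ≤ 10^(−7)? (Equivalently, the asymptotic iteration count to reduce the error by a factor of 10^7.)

n=49: λ(B_J) = 1 − λ(A)/2 = cos(kπ/50); k=1 gives ρ_J = 0.9980267.
1 − cos²(π/50) = sin²(π/50) ⇒ √(1−ρ_J²) = sin(π/50) = 0.0627905.
Then 2/(1+√(1−ρ_J²)) = 2/(1+0.0627905); ω* = 2/1.0627905 = 1.8818384.
and ρ(B_{ω*}) = 1.8818384 − 1 = 0.8818384.
ρ_SOR^m ≤ 10^(−7) ⇔ m ≥ 7·ln10/(−ln 0.8818384) = 16.1181/0.125746 = 128.180; m = ⌈128.180⌉ = 129.

m = 129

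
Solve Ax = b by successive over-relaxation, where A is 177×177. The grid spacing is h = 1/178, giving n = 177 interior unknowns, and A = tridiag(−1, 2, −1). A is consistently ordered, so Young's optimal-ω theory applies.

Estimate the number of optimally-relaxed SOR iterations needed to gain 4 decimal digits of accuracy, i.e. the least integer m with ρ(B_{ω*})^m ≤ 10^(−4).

ρ_J = max_k |cos(kπ/178)| = cos(π/178) = 0.9998443
root = sin(π/178) = 0.0176485  (since 1−cos² = sin²).
ω* = 2 / (1 + 0.0176485) = 2 / 1.0176485 ≈ 1.9653151.
and ρ(B_{ω*}) = 1.9653151 − 1 = 0.9653151.
4·ln10 = 9.21034; −ln(0.9653151) = 0.0353007; m = ⌈9.21034/0.0353007⌉ = ⌈260.911⌉ = 261.

m = 261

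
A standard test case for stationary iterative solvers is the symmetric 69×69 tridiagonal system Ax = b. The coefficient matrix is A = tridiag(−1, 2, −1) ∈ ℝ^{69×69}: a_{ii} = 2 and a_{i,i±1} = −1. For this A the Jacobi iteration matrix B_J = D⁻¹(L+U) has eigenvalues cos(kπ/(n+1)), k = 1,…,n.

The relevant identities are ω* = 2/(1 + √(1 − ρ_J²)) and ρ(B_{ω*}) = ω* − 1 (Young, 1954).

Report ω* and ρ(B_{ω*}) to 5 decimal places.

ω* = 1.91412, ρ_SOR = 0.91412

n=69: λ(B_J) = 1 − λ(A)/2 = cos(kπ/70); k=1 gives ρ_J = 0.99899.
√(1 − cos²(π/70)) = sin(π/70) ≈ 0.044865.
So ω* = 2/1.044865 = 1.91412 (Young).
ρ_SOR = ω* − 1 = 1.91412 − 1 = 0.91412.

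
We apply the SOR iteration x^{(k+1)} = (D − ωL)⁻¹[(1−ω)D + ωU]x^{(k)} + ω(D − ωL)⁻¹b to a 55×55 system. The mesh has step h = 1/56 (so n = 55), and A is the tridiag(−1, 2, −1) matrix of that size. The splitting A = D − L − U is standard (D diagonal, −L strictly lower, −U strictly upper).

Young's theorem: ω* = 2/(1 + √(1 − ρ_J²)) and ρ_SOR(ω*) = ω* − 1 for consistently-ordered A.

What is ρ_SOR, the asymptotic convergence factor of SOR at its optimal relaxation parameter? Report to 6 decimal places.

½·tridiag(1,0,1) at n=55: λ_k = cos(kπ/56); max |λ| at k=1 ⇒ ρ_J = cos(π/56) ≈ 0.998427.
√(1−ρ_J²) simplifies to sin(π/56) = 0.0560704.
ω* = 2/(1+0.0560704) = 1.893813
and ρ(B_{ω*}) = 1.893813 − 1 = 0.893813.

ρ_SOR = 0.893813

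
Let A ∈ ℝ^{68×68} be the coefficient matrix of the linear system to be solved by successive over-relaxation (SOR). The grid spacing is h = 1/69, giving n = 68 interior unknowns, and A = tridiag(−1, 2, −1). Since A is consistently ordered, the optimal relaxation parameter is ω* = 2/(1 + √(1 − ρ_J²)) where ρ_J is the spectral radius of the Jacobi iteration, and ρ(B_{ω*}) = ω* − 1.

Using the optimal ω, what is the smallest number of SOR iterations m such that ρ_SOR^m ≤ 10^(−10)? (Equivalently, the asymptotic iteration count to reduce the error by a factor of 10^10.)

spectrum of D⁻¹(L+U) = {cos(kπ/69) : 1≤k≤68}; ρ_J = cos(π/69) = 0.9989637.
1 − cos²(π/69) = sin²(π/69) ⇒ √(1−ρ_J²) = sin(π/69) = 0.0455146.
ω* = 2/(1+0.0455146) = 1.9129336
ρ_SOR = ω* − 1 = 1.9129336 − 1 = 0.9129336.
(0.9129336)^m ≤ 10^{−10}  ⇒  m·ln(0.9129336) ≤ −10·ln10  ⇒  m ≥ 252.776  ⇒  m = 253

m = 253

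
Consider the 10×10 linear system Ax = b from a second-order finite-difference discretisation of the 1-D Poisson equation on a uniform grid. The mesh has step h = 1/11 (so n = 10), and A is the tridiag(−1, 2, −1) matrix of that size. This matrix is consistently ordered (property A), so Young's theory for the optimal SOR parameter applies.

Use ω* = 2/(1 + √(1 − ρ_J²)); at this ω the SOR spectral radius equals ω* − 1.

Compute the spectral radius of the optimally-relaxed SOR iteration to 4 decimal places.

With n=10, ρ(Jacobi) = cos(π/11) = 0.9595.
√(1−ρ_J²) = |sin(π/11)| = 0.28173
ω* = 2 / (1 + 0.28173) = 2 / 1.28173 ≈ 1.5604.
and ρ(B_{ω*}) = 1.5604 − 1 = 0.5604.

ρ_SOR = 0.5604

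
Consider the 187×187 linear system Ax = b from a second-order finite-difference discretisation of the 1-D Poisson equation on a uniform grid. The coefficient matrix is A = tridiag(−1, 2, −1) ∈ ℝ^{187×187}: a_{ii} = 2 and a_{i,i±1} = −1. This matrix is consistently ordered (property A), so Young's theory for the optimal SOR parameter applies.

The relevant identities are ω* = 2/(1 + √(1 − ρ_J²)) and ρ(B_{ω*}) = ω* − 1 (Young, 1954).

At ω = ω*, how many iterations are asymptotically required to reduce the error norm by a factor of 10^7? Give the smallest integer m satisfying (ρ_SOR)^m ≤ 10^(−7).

m = 483

B_J for the 187×187 system has eigenvalues cos(kπ/188); ρ_J = cos(π/188) = 0.9998604.
1 − cos²(π/188) = sin²(π/188) ⇒ √(1−ρ_J²) = sin(π/188) = 0.0167098.
So ω* = 2/1.0167098 = 1.9671297 (Young).
ρ(B_{ω*}) = ω*−1 = 0.9671297
Need (0.9671297)^m ≤ 10^(−7): m ≥ 7·ln10/|ln 0.9671297| = 16.1181/0.0334227 = 482.250 ⇒ m = 483.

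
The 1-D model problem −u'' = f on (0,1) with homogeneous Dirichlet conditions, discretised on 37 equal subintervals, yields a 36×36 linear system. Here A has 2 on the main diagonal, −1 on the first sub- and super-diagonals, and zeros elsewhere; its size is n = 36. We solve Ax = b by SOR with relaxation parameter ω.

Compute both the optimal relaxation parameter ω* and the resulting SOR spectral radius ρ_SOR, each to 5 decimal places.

ρ_J = max_k |cos(kπ/37)| = cos(π/37) = 0.99640
√(1−ρ_J²) simplifies to sin(π/37) = 0.084806.
Young: ω* = 2/(1+√(1−ρ_J²)) = 2/(1+0.084806) = 2/1.084806 = 1.84365.
ρ(B_{ω*}) = ω*−1 = 0.84365

ω* = 1.84365, ρ_SOR = 0.84365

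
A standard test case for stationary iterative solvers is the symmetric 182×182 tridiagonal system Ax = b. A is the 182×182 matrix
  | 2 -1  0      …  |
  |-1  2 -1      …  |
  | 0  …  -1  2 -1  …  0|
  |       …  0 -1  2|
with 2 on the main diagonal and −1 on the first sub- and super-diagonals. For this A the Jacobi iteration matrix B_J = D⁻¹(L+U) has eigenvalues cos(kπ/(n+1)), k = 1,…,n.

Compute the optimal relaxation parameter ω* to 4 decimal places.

ω* = 1.9662

With n=182, ρ(Jacobi) = cos(π/183) = 0.9999.
√(1−ρ_J²) simplifies to sin(π/183) = 0.01717.
Then 2/(1+√(1−ρ_J²)) = 2/(1+0.01717); ω* = 2/1.01717 = 1.9662.
and ρ(B_{ω*}) = 1.9662 − 1 = 0.9662.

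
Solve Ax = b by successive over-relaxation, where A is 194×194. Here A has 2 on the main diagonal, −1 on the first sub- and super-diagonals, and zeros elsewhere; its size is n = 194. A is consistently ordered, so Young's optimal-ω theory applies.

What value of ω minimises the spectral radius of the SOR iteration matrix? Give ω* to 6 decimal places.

With n=194, ρ(Jacobi) = cos(π/195) = 0.999870.
√(1 − cos²(π/195)) = sin(π/195) ≈ 0.0161100.
ω* = 2/(1 + 0.0161100) = 2/1.0161100 = 1.968291.
[ρ_SOR] ω* − 1 = 0.968291.

ω* = 1.968291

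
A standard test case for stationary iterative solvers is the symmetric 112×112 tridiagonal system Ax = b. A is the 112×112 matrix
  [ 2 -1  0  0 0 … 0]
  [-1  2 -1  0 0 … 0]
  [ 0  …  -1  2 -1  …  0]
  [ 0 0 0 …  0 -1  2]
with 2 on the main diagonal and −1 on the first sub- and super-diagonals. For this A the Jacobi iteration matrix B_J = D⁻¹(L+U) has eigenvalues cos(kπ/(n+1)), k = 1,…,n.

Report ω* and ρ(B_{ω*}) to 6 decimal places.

½·tridiag(1,0,1) at n=112: λ_k = cos(kπ/113); max |λ| at k=1 ⇒ ρ_J = cos(π/113) ≈ 0.999614.
√(1 − cos²(π/113)) = sin(π/113) ≈ 0.0277981.
So ω* = 2/1.0277981 = 1.945907 (Young).
and ρ(B_{ω*}) = 1.945907 − 1 = 0.945907.

ω* = 1.945907, ρ_SOR = 0.945907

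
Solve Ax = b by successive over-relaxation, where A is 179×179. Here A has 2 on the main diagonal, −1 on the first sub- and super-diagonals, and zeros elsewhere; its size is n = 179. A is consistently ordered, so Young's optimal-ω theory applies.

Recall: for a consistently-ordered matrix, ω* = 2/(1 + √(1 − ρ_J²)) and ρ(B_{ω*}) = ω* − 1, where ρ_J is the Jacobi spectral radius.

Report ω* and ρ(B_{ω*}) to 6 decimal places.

½·tridiag(1,0,1) at n=179: λ_k = cos(kπ/180); max |λ| at k=1 ⇒ ρ_J = cos(π/180) ≈ 0.999848.
√(1−ρ_J²) = |sin(π/180)| = 0.0174524
So ω* = 2/1.0174524 = 1.965694 (Young).
[ρ_SOR] ω* − 1 = 0.965694.

ω* = 1.965694, ρ_SOR = 0.965694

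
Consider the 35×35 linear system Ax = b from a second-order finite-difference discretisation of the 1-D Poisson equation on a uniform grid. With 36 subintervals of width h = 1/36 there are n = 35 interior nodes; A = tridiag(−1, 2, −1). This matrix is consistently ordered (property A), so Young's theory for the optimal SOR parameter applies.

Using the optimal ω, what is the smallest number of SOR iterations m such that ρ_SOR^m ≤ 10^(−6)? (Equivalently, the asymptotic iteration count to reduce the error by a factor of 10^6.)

m = 80

[ρ_J] n=35: ρ(B_J) = cos(π/(n+1)) = cos(π/36) = 0.9961947.
1 − cos²(π/36) = sin²(π/36) ⇒ √(1−ρ_J²) = sin(π/36) = 0.0871557.
So ω* = 2/1.0871557 = 1.8396629 (Young).
Hence ρ(B_{ω*}) = 1.8396629 − 1 = 0.8396629.
Need (0.8396629)^m ≤ 10^(−6): m ≥ 6·ln10/|ln 0.8396629| = 13.8155/0.174755 = 79.056 ⇒ m = 80.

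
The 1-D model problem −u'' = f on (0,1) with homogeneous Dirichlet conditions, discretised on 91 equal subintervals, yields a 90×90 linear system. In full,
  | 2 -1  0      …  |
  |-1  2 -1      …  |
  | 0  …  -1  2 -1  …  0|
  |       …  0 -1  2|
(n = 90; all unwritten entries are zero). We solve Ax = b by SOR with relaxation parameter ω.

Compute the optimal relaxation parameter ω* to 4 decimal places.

ω* = 1.9333

With n=90, ρ(Jacobi) = cos(π/91) = 0.9994.
1 − cos²(π/91) = sin²(π/91) ⇒ √(1−ρ_J²) = sin(π/91) = 0.03452.
ω* = 2/(1 + 0.03452) = 2/1.03452 = 1.9333.
and ρ(B_{ω*}) = 1.9333 − 1 = 0.9333.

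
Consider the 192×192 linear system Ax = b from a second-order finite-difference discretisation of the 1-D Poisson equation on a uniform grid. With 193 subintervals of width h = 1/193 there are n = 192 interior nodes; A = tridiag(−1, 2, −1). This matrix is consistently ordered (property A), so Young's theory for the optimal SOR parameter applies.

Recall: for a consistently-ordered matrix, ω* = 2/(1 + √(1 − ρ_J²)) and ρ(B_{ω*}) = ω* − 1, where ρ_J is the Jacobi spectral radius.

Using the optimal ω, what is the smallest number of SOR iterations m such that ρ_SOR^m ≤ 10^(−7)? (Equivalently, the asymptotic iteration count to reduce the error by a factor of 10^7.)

½·tridiag(1,0,1) at n=192: λ_k = cos(kπ/193); max |λ| at k=1 ⇒ ρ_J = cos(π/193) ≈ 0.9998675.
√(1−ρ_J²) simplifies to sin(π/193) = 0.0162770.
ω* = 2 / (1 + 0.0162770) = 2 / 1.0162770 ≈ 1.9679674.
ρ_SOR = ω* − 1 = 1.9679674 − 1 = 0.9679674.
(0.9679674)^m ≤ 10^{−7}  ⇒  m·ln(0.9679674) ≤ −7·ln10  ⇒  m ≥ 495.075  ⇒  m = 496

m = 496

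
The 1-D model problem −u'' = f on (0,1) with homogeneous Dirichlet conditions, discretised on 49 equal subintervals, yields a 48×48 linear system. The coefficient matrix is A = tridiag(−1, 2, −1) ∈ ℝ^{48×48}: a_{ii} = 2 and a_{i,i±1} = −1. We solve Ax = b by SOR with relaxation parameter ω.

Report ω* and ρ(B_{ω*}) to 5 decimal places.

B_J for the 48×48 system has eigenvalues cos(kπ/49); ρ_J = cos(π/49) = 0.99795.
root = sin(π/49) = 0.064070  (since 1−cos² = sin²).
ω* = 2/(1 + 0.064070) = 2/1.064070 = 1.87958.
ρ_SOR = ω* − 1 = 1.87958 − 1 = 0.87958.

ω* = 1.87958, ρ_SOR = 0.87958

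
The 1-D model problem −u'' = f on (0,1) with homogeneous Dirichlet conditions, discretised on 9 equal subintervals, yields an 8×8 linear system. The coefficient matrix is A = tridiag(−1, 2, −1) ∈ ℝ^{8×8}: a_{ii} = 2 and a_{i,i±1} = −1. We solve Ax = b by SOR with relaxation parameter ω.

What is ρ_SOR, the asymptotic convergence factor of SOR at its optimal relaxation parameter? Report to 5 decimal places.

spectrum of D⁻¹(L+U) = {cos(kπ/9) : 1≤k≤8}; ρ_J = cos(π/9) = 0.93969.
√(1 − cos²(π/9)) = sin(π/9) ≈ 0.342020.
ω* = 2/(1 + 0.342020) = 2/1.342020 = 1.49029.
ρ(B_{ω*}) = ω*−1 = 0.49029

ρ_SOR = 0.49029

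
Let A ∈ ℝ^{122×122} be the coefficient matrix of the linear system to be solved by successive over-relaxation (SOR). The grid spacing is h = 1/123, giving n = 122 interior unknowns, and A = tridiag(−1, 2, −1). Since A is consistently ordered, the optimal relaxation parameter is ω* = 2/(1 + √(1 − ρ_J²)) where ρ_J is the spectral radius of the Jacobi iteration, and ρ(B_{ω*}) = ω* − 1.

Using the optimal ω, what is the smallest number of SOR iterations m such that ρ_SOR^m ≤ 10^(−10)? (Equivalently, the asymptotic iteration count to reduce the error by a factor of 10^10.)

n=122: λ(B_J) = 1 − λ(A)/2 = cos(kπ/123); k=1 gives ρ_J = 0.9996738.
√(1−ρ_J²) simplifies to sin(π/123) = 0.0255386.
So ω* = 2/1.0255386 = 1.9501948 (Young).
Hence ρ(B_{ω*}) = 1.9501948 − 1 = 0.9501948.
m ≥ 10·ln10 / (−ln 0.9501948) = 450.708; smallest integer m = 451.

m = 451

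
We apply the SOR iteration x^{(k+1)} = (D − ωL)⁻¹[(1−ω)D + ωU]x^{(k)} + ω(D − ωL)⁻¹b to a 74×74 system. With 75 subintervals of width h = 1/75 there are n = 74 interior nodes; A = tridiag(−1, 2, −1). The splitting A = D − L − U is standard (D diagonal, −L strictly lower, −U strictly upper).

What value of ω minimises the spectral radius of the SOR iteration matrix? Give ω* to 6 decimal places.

n=74: λ(B_J) = 1 − λ(A)/2 = cos(kπ/75); k=1 gives ρ_J = 0.999123.
√(1−ρ_J²) simplifies to sin(π/75) = 0.0418757.
ω* = 2/(1 + 0.0418757) = 2/1.0418757 = 1.919615.
ρ_SOR = ω* − 1 ≈ 0.919615.

ω* = 1.919615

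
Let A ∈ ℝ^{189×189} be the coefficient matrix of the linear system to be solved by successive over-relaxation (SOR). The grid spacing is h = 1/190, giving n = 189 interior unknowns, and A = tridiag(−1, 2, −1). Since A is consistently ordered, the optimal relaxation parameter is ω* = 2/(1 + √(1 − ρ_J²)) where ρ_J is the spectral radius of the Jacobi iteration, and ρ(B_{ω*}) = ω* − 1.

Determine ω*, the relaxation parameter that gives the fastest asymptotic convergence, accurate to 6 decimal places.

spectrum of D⁻¹(L+U) = {cos(kπ/190) : 1≤k≤189}; ρ_J = cos(π/190) = 0.999863.
√(1−ρ_J²) = |sin(π/190)| = 0.0165339
Young: ω* = 2/(1+√(1−ρ_J²)) = 2/(1+0.0165339) = 2/1.0165339 = 1.967470.
and ρ(B_{ω*}) = 1.967470 − 1 = 0.967470.

ω* = 1.967470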